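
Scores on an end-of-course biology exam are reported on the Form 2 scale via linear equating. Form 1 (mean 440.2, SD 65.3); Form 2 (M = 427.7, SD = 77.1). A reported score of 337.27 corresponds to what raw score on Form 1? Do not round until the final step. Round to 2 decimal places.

363.61

Invert y = (SD_Y/SD_X)(x − M_X) + M_Y:
x = (SD_X/SD_Y)(y − M_Y) + M_X = (65.3/77.1)(337.27 − 427.7) + 440.2
x = 0.846952 × -90.430 + 440.2 = 363.61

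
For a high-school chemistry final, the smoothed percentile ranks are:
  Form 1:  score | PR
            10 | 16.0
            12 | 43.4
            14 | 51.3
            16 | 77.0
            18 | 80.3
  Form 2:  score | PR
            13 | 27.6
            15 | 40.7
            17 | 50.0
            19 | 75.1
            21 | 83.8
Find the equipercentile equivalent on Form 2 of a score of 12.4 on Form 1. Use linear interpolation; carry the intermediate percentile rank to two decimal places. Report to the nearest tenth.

15.9

PR of 12.4 on Form 1: 43.4 + (12.4 − 12)/(14 − 12) × (51.3 − 43.4) = 44.98
On Form 2, PR 44.98 falls between score 15 (PR 40.7) and 17 (PR 50.0).
Interpolate: 15 + (44.98 − 40.7)/(50.0 − 40.7) × (17 − 15) = 15.9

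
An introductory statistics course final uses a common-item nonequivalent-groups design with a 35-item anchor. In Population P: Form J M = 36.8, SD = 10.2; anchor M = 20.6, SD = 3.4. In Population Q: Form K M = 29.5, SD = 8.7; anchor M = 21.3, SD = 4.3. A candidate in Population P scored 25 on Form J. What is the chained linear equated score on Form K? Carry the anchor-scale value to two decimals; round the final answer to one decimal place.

20.1

Form J → anchor (Population P): v = (3.4/10.2)(25 − 36.8) + 20.6 = 16.67
anchor → Form K (Population Q): y = (8.7/4.3)(16.67 − 21.3) + 29.5 = 20.1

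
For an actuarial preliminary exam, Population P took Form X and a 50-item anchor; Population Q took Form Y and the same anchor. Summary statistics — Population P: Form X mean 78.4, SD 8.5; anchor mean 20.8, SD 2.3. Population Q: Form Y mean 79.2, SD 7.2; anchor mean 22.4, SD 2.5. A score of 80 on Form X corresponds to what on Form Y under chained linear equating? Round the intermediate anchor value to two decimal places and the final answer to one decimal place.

Form X → anchor (Population P): v = (2.3/8.5)(80 − 78.4) + 20.8 = 21.23
anchor → Form Y (Population Q): y = (7.2/2.5)(21.23 − 22.4) + 79.2 = 75.8

75.8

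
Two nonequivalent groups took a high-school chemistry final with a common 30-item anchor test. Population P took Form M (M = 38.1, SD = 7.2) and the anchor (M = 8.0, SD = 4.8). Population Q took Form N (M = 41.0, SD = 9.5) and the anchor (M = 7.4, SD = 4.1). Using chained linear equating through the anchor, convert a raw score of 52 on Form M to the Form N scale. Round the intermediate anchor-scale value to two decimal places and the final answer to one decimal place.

Form M → anchor (Population P): v = (4.8/7.2)(52 − 38.1) + 8.0 = 17.27
anchor → Form N (Population Q): y = (9.5/4.1)(17.27 − 7.4) + 41.0 = 63.9

63.9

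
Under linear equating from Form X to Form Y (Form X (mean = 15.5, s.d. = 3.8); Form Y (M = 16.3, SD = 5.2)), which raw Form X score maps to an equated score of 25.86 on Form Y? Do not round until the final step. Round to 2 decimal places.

22.49

Invert y = (SD_Y/SD_X)(x − M_X) + M_Y:
x = (SD_X/SD_Y)(y − M_Y) + M_X = (3.8/5.2)(25.86 − 16.3) + 15.5
x = 0.730769 × 9.560 + 15.5 = 22.49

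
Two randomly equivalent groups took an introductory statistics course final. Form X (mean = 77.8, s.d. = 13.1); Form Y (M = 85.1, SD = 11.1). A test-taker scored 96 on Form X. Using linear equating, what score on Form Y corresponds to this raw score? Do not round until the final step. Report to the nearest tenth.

100.5

Linear equating: y = (SD_Y/SD_X)(x − M_X) + M_Y
y = (11.1/13.1)(96 − 77.8) + 85.1
y = 0.847328 × 18.2 + 85.1 = 15.4214 + 85.1 = 100.5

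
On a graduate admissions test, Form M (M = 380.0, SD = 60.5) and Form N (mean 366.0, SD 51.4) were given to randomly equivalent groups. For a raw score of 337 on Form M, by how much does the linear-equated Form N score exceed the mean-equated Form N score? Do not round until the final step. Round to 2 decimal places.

Mean-equated: 337 + (366.0 − 380.0) = 323.00
Linear-equated: (51.4/60.5)(337 − 380.0) + 366.0 = 329.468
Difference = 329.468 − 323.00 = 6.47

6.47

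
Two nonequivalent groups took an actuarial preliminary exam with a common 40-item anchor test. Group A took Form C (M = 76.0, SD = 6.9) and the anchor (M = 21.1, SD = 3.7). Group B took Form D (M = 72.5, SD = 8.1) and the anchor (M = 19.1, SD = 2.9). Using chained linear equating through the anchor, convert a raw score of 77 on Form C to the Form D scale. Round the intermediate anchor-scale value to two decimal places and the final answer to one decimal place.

Form C → anchor (Group A): v = (3.7/6.9)(77 − 76.0) + 21.1 = 21.64
anchor → Form D (Group B): y = (8.1/2.9)(21.64 − 19.1) + 72.5 = 79.6

79.6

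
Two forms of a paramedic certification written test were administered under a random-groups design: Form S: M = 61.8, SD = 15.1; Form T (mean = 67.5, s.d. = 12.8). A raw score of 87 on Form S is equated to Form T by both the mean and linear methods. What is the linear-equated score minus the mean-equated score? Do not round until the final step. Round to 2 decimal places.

-3.84

Mean-equated: 87 + (67.5 − 61.8) = 92.70
Linear-equated: (12.8/15.1)(87 − 61.8) + 67.5 = 88.862
Difference = 88.862 − 92.70 = -3.84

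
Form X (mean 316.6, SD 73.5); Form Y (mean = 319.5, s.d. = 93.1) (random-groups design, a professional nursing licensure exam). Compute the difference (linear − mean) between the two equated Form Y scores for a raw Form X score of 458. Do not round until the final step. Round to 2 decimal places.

Mean-equated: 458 + (319.5 − 316.6) = 460.90
Linear-equated: (93.1/73.5)(458 − 316.6) + 319.5 = 498.607
Difference = 498.607 − 460.90 = 37.71

37.71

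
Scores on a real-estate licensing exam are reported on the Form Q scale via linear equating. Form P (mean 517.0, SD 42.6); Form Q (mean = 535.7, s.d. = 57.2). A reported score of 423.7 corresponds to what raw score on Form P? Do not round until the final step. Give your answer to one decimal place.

433.6

Invert y = (SD_Y/SD_X)(x − M_X) + M_Y:
x = (SD_X/SD_Y)(y − M_Y) + M_X = (42.6/57.2)(423.7 − 535.7) + 517.0
x = 0.744755 × -112.000 + 517.0 = 433.6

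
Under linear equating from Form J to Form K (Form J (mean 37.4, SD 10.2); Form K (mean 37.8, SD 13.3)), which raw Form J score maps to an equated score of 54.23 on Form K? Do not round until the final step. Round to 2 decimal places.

50.00

Invert y = (SD_Y/SD_X)(x − M_X) + M_Y:
x = (SD_X/SD_Y)(y − M_Y) + M_X = (10.2/13.3)(54.23 − 37.8) + 37.4
x = 0.766917 × 16.430 + 37.4 = 50.00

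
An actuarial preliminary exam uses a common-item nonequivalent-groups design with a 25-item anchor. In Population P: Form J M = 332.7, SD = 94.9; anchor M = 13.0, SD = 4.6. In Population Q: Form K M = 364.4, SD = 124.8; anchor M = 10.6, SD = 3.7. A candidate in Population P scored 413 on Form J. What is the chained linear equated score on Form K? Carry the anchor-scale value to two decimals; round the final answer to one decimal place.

576.6

Form J → anchor (Population P): v = (4.6/94.9)(413 − 332.7) + 13.0 = 16.89
anchor → Form K (Population Q): y = (124.8/3.7)(16.89 − 10.6) + 364.4 = 576.6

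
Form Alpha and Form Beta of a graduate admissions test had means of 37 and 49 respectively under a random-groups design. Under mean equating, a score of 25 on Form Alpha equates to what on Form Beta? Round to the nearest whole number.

Mean equating: y = x + (M_Y − M_X) = 25 + (49 − 37) = 37

37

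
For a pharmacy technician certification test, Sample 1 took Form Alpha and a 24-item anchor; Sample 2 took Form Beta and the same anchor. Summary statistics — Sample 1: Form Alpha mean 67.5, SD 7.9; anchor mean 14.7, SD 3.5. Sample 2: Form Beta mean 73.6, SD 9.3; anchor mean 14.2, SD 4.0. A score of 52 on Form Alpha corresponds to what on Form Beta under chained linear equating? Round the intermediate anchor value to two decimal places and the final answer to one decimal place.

58.8

Form Alpha → anchor (Sample 1): v = (3.5/7.9)(52 − 67.5) + 14.7 = 7.83
anchor → Form Beta (Sample 2): y = (9.3/4.0)(7.83 − 14.2) + 73.6 = 58.8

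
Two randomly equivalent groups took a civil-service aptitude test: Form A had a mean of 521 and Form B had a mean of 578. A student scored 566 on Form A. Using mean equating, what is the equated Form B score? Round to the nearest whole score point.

623

Mean equating: y = x + (M_Y − M_X) = 566 + (578 − 521) = 623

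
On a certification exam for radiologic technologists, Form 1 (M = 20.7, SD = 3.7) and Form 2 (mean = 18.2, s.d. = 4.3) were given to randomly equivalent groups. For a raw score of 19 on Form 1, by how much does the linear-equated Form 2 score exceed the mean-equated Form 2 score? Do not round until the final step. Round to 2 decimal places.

-0.28

Mean-equated: 19 + (18.2 − 20.7) = 16.50
Linear-equated: (4.3/3.7)(19 − 20.7) + 18.2 = 16.224
Difference = 16.224 − 16.50 = -0.28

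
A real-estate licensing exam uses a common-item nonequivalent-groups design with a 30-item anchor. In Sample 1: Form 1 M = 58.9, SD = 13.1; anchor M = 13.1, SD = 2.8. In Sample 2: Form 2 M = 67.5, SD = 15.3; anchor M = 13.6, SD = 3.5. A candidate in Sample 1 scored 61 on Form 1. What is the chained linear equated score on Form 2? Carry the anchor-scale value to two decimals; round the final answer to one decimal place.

Form 1 → anchor (Sample 1): v = (2.8/13.1)(61 − 58.9) + 13.1 = 13.55
anchor → Form 2 (Sample 2): y = (15.3/3.5)(13.55 − 13.6) + 67.5 = 67.3

67.3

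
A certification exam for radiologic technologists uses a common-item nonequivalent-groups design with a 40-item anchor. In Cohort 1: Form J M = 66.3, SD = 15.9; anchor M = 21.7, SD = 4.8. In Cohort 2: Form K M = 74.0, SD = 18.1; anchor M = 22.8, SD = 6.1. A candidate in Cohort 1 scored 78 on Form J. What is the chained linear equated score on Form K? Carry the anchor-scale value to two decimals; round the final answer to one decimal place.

81.2

Form J → anchor (Cohort 1): v = (4.8/15.9)(78 − 66.3) + 21.7 = 25.23
anchor → Form K (Cohort 2): y = (18.1/6.1)(25.23 − 22.8) + 74.0 = 81.2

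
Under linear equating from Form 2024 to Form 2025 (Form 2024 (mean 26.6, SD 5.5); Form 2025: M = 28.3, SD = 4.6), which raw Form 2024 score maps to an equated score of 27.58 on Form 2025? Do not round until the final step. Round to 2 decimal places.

Invert y = (SD_Y/SD_X)(x − M_X) + M_Y:
x = (SD_X/SD_Y)(y − M_Y) + M_X = (5.5/4.6)(27.58 − 28.3) + 26.6
x = 1.195652 × -0.720 + 26.6 = 25.74

25.74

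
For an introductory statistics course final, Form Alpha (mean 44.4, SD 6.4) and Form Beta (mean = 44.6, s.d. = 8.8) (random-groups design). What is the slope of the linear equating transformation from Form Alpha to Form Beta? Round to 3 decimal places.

A = SD_Y / SD_X = 8.8 / 6.4 = 1.375

1.375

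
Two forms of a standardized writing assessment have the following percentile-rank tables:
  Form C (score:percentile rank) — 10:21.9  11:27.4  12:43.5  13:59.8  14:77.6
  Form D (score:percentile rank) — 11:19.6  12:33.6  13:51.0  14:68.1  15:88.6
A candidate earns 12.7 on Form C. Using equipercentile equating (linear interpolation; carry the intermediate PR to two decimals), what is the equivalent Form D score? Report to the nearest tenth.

PR of 12.7 on Form C: 43.5 + (12.7 − 12)/(13 − 12) × (59.8 − 43.5) = 54.91
On Form D, PR 54.91 falls between score 13 (PR 51.0) and 14 (PR 68.1).
Interpolate: 13 + (54.91 − 51.0)/(68.1 − 51.0) × (14 − 13) = 13.2

13.2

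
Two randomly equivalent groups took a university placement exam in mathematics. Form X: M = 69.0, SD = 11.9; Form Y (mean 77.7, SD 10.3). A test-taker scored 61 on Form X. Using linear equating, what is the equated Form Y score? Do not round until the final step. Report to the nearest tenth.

70.8

Linear equating: y = (SD_Y/SD_X)(x − M_X) + M_Y
y = (10.3/11.9)(61 − 69.0) + 77.7
y = 0.865546 × -8.0 + 77.7 = -6.9244 + 77.7 = 70.8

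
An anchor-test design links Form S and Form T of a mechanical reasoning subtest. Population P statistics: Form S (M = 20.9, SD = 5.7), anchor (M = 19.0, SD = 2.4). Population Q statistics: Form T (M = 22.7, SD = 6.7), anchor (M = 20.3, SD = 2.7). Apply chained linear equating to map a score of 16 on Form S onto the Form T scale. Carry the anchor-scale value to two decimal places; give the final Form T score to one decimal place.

Form S → anchor (Population P): v = (2.4/5.7)(16 − 20.9) + 19.0 = 16.94
anchor → Form T (Population Q): y = (6.7/2.7)(16.94 − 20.3) + 22.7 = 14.4

14.4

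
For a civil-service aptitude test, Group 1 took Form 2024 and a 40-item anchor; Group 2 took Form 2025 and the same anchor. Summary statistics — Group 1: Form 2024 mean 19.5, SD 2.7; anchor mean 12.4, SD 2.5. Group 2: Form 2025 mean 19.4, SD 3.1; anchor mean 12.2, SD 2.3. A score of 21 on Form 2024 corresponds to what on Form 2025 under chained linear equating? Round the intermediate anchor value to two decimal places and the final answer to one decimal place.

21.5

Form 2024 → anchor (Group 1): v = (2.5/2.7)(21 − 19.5) + 12.4 = 13.79
anchor → Form 2025 (Group 2): y = (3.1/2.3)(13.79 − 12.2) + 19.4 = 21.5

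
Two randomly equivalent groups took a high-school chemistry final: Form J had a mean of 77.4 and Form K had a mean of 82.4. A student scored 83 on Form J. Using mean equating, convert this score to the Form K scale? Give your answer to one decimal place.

88.0

Mean equating: y = x + (M_Y − M_X) = 83 + (82.4 − 77.4) = 88.0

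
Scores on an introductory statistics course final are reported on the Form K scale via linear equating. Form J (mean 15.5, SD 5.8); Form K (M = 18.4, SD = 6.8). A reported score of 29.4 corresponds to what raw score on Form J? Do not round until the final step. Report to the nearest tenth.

Invert y = (SD_Y/SD_X)(x − M_X) + M_Y:
x = (SD_X/SD_Y)(y − M_Y) + M_X = (5.8/6.8)(29.4 − 18.4) + 15.5
x = 0.852941 × 11.000 + 15.5 = 24.9

24.9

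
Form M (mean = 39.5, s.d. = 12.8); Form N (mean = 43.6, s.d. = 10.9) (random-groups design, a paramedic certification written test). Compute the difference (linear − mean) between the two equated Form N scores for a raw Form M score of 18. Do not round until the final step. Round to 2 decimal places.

3.19

Mean-equated: 18 + (43.6 − 39.5) = 22.10
Linear-equated: (10.9/12.8)(18 − 39.5) + 43.6 = 25.291
Difference = 25.291 − 22.10 = 3.19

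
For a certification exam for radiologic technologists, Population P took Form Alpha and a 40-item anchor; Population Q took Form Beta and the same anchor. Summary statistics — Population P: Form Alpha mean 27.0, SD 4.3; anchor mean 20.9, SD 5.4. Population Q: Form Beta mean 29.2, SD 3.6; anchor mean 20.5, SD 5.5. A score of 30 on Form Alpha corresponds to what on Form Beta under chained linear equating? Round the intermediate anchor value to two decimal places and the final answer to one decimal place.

31.9

Form Alpha → anchor (Population P): v = (5.4/4.3)(30 − 27.0) + 20.9 = 24.67
anchor → Form Beta (Population Q): y = (3.6/5.5)(24.67 − 20.5) + 29.2 = 31.9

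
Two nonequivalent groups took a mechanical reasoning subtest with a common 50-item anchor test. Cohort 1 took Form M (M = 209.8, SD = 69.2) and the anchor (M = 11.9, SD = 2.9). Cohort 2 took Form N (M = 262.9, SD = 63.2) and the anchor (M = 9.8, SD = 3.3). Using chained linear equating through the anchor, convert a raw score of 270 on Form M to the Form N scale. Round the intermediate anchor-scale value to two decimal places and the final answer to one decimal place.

351.4

Form M → anchor (Cohort 1): v = (2.9/69.2)(270 − 209.8) + 11.9 = 14.42
anchor → Form N (Cohort 2): y = (63.2/3.3)(14.42 − 9.8) + 262.9 = 351.4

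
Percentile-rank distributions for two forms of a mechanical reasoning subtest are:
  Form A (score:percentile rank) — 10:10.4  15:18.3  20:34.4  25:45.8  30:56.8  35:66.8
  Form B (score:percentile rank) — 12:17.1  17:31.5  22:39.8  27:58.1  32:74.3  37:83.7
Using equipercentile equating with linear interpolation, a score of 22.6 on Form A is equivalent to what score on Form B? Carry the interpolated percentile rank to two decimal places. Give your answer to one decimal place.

22.1

PR of 22.6 on Form A: 34.4 + (22.6 − 20)/(25 − 20) × (45.8 − 34.4) = 40.33
On Form B, PR 40.33 falls between score 22 (PR 39.8) and 27 (PR 58.1).
Interpolate: 22 + (40.33 − 39.8)/(58.1 − 39.8) × (27 − 22) = 22.1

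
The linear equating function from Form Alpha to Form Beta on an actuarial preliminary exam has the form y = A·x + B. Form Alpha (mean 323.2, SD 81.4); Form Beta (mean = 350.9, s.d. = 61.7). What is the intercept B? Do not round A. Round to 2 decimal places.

105.92

A = SD_Y / SD_X = 61.7 / 81.4 = 0.757985
B = M_Y − A·M_X = 350.9 − 0.757985 × 323.2 = 105.92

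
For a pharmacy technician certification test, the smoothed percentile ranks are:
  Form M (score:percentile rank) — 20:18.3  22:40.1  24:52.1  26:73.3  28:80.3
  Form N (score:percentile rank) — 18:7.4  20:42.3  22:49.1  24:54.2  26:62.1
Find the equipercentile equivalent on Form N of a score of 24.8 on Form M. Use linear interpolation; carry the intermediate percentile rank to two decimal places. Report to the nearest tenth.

PR of 24.8 on Form M: 52.1 + (24.8 − 24)/(26 − 24) × (73.3 − 52.1) = 60.58
On Form N, PR 60.58 falls between score 24 (PR 54.2) and 26 (PR 62.1).
Interpolate: 24 + (60.58 − 54.2)/(62.1 − 54.2) × (26 − 24) = 25.6

25.6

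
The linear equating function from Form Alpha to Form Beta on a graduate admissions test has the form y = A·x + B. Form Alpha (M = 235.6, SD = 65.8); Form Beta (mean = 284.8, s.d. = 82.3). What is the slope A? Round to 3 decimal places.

1.251

A = SD_Y / SD_X = 82.3 / 65.8 = 1.251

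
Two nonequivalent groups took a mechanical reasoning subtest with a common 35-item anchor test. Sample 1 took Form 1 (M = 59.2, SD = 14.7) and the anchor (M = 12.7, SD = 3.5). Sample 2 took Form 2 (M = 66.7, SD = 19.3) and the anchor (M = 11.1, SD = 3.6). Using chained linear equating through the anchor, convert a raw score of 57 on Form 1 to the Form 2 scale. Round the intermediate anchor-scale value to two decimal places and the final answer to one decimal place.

Form 1 → anchor (Sample 1): v = (3.5/14.7)(57 − 59.2) + 12.7 = 12.18
anchor → Form 2 (Sample 2): y = (19.3/3.6)(12.18 − 11.1) + 66.7 = 72.5

72.5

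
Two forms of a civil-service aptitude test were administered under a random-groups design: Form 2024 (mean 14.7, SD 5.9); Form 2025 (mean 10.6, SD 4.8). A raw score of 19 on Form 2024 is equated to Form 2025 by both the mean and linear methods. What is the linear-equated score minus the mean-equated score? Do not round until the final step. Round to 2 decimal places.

Mean-equated: 19 + (10.6 − 14.7) = 14.90
Linear-equated: (4.8/5.9)(19 − 14.7) + 10.6 = 14.098
Difference = 14.098 − 14.90 = -0.80

-0.80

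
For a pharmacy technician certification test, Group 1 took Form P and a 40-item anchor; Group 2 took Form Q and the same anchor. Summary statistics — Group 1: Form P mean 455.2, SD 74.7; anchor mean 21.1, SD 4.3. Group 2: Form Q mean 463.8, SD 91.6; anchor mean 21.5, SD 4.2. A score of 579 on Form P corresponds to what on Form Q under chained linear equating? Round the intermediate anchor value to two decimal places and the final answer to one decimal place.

610.6

Form P → anchor (Group 1): v = (4.3/74.7)(579 − 455.2) + 21.1 = 28.23
anchor → Form Q (Group 2): y = (91.6/4.2)(28.23 − 21.5) + 463.8 = 610.6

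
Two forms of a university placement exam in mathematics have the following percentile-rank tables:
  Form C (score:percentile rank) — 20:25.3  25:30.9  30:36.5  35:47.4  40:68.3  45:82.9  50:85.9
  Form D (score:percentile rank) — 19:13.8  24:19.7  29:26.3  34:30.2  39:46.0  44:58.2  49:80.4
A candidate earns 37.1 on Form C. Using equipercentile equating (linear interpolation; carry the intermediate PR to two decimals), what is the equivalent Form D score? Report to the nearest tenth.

43.2

PR of 37.1 on Form C: 47.4 + (37.1 − 35)/(40 − 35) × (68.3 − 47.4) = 56.18
On Form D, PR 56.18 falls between score 39 (PR 46.0) and 44 (PR 58.2).
Interpolate: 39 + (56.18 − 46.0)/(58.2 − 46.0) × (44 − 39) = 43.2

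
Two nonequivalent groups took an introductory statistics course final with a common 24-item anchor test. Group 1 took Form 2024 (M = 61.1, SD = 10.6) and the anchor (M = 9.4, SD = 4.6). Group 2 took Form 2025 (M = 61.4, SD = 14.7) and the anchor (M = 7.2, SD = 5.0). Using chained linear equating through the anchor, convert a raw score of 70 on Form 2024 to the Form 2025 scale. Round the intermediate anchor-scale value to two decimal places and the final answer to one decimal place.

Form 2024 → anchor (Group 1): v = (4.6/10.6)(70 − 61.1) + 9.4 = 13.26
anchor → Form 2025 (Group 2): y = (14.7/5.0)(13.26 − 7.2) + 61.4 = 79.2

79.2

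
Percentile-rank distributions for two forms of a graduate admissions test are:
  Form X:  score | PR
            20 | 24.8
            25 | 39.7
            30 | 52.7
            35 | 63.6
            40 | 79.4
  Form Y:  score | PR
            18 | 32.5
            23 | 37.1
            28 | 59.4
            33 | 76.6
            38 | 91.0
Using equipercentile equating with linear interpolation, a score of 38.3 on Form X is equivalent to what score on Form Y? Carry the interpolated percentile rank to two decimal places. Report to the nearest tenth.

PR of 38.3 on Form X: 63.6 + (38.3 − 35)/(40 − 35) × (79.4 − 63.6) = 74.03
On Form Y, PR 74.03 falls between score 28 (PR 59.4) and 33 (PR 76.6).
Interpolate: 28 + (74.03 − 59.4)/(76.6 − 59.4) × (33 − 28) = 32.3

32.3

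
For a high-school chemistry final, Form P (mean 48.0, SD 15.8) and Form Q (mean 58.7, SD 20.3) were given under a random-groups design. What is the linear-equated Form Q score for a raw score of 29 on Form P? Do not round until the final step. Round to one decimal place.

34.3

Linear equating: y = (SD_Y/SD_X)(x − M_X) + M_Y
y = (20.3/15.8)(29 − 48.0) + 58.7
y = 1.284810 × -19.0 + 58.7 = -24.4114 + 58.7 = 34.3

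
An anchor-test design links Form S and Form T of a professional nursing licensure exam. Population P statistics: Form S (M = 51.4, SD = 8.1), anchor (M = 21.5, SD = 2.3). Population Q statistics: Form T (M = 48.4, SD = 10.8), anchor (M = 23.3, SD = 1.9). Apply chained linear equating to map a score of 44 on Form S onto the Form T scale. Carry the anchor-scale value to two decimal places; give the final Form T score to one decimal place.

Form S → anchor (Population P): v = (2.3/8.1)(44 − 51.4) + 21.5 = 19.40
anchor → Form T (Population Q): y = (10.8/1.9)(19.40 − 23.3) + 48.4 = 26.2

26.2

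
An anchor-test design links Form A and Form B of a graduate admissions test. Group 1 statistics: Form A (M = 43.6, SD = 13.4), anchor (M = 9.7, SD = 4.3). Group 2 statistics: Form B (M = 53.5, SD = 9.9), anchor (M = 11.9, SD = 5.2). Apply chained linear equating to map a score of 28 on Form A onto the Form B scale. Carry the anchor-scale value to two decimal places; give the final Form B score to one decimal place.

Form A → anchor (Group 1): v = (4.3/13.4)(28 − 43.6) + 9.7 = 4.69
anchor → Form B (Group 2): y = (9.9/5.2)(4.69 − 11.9) + 53.5 = 39.8

39.8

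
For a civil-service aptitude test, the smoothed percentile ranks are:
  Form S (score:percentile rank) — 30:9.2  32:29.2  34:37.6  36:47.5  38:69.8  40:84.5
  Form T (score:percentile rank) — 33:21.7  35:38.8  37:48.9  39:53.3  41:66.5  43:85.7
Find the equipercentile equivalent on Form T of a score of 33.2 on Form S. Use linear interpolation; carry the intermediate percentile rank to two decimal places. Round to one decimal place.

PR of 33.2 on Form S: 29.2 + (33.2 − 32)/(34 − 32) × (37.6 − 29.2) = 34.24
On Form T, PR 34.24 falls between score 33 (PR 21.7) and 35 (PR 38.8).
Interpolate: 33 + (34.24 − 21.7)/(38.8 − 21.7) × (35 − 33) = 34.5

34.5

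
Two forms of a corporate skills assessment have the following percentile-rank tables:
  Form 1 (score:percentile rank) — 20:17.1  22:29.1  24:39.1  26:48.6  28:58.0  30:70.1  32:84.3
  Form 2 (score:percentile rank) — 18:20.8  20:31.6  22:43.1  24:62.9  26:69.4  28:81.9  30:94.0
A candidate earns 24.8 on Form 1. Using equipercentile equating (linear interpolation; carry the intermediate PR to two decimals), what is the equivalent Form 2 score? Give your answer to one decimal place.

PR of 24.8 on Form 1: 39.1 + (24.8 − 24)/(26 − 24) × (48.6 − 39.1) = 42.90
On Form 2, PR 42.90 falls between score 20 (PR 31.6) and 22 (PR 43.1).
Interpolate: 20 + (42.90 − 31.6)/(43.1 − 31.6) × (22 − 20) = 22.0

22.0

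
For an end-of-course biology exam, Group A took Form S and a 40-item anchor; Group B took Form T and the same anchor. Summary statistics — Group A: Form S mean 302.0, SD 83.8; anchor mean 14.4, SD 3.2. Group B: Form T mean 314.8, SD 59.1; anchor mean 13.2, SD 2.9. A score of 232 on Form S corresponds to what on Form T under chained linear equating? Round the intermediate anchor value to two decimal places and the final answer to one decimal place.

Form S → anchor (Group A): v = (3.2/83.8)(232 − 302.0) + 14.4 = 11.73
anchor → Form T (Group B): y = (59.1/2.9)(11.73 − 13.2) + 314.8 = 284.8

284.8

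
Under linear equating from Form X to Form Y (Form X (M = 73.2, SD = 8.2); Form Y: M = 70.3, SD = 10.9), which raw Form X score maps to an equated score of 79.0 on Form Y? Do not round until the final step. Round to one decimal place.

Invert y = (SD_Y/SD_X)(x − M_X) + M_Y:
x = (SD_X/SD_Y)(y − M_Y) + M_X = (8.2/10.9)(79.0 − 70.3) + 73.2
x = 0.752294 × 8.700 + 73.2 = 79.7

79.7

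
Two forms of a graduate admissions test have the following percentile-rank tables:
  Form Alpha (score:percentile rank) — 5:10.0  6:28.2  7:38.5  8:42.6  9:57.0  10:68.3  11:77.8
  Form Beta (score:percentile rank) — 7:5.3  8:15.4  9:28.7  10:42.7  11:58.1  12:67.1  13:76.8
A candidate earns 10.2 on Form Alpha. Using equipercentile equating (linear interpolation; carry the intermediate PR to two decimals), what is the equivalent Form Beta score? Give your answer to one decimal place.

12.3

PR of 10.2 on Form Alpha: 68.3 + (10.2 − 10)/(11 − 10) × (77.8 − 68.3) = 70.20
On Form Beta, PR 70.20 falls between score 12 (PR 67.1) and 13 (PR 76.8).
Interpolate: 12 + (70.20 − 67.1)/(76.8 − 67.1) × (13 − 12) = 12.3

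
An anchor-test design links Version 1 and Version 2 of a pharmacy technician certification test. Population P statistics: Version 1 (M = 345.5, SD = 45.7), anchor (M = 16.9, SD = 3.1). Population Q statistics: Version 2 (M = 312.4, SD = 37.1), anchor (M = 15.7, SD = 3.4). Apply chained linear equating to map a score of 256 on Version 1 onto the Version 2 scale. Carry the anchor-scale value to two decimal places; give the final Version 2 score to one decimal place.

Version 1 → anchor (Population P): v = (3.1/45.7)(256 − 345.5) + 16.9 = 10.83
anchor → Version 2 (Population Q): y = (37.1/3.4)(10.83 − 15.7) + 312.4 = 259.3

259.3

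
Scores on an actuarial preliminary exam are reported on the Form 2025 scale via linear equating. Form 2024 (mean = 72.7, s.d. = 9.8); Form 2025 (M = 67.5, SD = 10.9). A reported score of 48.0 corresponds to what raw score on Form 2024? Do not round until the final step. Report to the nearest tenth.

Invert y = (SD_Y/SD_X)(x − M_X) + M_Y:
x = (SD_X/SD_Y)(y − M_Y) + M_X = (9.8/10.9)(48.0 − 67.5) + 72.7
x = 0.899083 × -19.500 + 72.7 = 55.2

55.2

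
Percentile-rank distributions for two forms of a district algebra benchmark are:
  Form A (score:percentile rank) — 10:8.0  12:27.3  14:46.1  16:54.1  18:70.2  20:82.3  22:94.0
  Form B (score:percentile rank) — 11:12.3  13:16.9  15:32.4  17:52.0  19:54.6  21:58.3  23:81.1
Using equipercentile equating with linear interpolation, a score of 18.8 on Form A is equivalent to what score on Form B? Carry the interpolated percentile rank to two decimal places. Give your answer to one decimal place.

22.5

PR of 18.8 on Form A: 70.2 + (18.8 − 18)/(20 − 18) × (82.3 − 70.2) = 75.04
On Form B, PR 75.04 falls between score 21 (PR 58.3) and 23 (PR 81.1).
Interpolate: 21 + (75.04 − 58.3)/(81.1 − 58.3) × (23 − 21) = 22.5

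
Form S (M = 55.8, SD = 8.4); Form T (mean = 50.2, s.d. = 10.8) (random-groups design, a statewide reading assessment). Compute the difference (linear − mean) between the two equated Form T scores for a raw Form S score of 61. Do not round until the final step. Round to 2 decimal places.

Mean-equated: 61 + (50.2 − 55.8) = 55.40
Linear-equated: (10.8/8.4)(61 − 55.8) + 50.2 = 56.886
Difference = 56.886 − 55.40 = 1.49

1.49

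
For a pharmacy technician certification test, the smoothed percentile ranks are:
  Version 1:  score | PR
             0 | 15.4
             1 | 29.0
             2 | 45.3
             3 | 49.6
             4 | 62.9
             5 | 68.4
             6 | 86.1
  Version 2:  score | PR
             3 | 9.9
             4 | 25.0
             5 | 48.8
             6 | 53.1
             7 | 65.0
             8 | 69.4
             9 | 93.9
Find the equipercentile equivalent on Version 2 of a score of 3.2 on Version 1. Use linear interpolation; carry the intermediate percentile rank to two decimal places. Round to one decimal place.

5.8

PR of 3.2 on Version 1: 49.6 + (3.2 − 3)/(4 − 3) × (62.9 − 49.6) = 52.26
On Version 2, PR 52.26 falls between score 5 (PR 48.8) and 6 (PR 53.1).
Interpolate: 5 + (52.26 − 48.8)/(53.1 − 48.8) × (6 − 5) = 5.8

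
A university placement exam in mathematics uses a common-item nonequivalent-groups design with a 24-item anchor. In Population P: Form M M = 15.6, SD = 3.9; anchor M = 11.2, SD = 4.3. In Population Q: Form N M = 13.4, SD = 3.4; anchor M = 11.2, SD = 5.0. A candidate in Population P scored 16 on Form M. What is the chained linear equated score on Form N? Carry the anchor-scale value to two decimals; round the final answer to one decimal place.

13.7

Form M → anchor (Population P): v = (4.3/3.9)(16 − 15.6) + 11.2 = 11.64
anchor → Form N (Population Q): y = (3.4/5.0)(11.64 − 11.2) + 13.4 = 13.7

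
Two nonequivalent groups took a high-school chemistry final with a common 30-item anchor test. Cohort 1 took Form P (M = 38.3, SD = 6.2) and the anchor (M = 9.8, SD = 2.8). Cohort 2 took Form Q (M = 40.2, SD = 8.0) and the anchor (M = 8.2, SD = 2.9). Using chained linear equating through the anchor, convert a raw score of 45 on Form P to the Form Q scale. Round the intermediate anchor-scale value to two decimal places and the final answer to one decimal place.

53.0

Form P → anchor (Cohort 1): v = (2.8/6.2)(45 − 38.3) + 9.8 = 12.83
anchor → Form Q (Cohort 2): y = (8.0/2.9)(12.83 − 8.2) + 40.2 = 53.0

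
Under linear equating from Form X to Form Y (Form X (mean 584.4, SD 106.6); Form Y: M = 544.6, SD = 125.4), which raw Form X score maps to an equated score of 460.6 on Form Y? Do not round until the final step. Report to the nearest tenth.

Invert y = (SD_Y/SD_X)(x − M_X) + M_Y:
x = (SD_X/SD_Y)(y − M_Y) + M_X = (106.6/125.4)(460.6 − 544.6) + 584.4
x = 0.850080 × -84.000 + 584.4 = 513.0

513.0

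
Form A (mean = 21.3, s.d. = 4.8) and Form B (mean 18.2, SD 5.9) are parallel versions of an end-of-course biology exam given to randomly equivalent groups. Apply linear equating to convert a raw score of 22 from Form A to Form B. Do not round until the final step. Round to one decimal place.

19.1

Linear equating: y = (SD_Y/SD_X)(x − M_X) + M_Y
y = (5.9/4.8)(22 − 21.3) + 18.2
y = 1.229167 × 0.7 + 18.2 = 0.8604 + 18.2 = 19.1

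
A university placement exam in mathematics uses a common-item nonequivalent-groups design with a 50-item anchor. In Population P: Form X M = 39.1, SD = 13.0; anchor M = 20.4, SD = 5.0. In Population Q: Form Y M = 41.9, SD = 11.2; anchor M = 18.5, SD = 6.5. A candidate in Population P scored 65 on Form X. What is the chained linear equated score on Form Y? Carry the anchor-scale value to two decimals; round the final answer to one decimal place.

Form X → anchor (Population P): v = (5.0/13.0)(65 − 39.1) + 20.4 = 30.36
anchor → Form Y (Population Q): y = (11.2/6.5)(30.36 − 18.5) + 41.9 = 62.3

62.3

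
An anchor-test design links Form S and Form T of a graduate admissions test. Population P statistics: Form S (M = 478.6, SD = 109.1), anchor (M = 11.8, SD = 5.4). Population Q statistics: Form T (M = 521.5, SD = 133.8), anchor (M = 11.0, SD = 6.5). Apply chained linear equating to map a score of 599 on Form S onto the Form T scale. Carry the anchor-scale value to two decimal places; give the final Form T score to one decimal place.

660.7

Form S → anchor (Population P): v = (5.4/109.1)(599 − 478.6) + 11.8 = 17.76
anchor → Form T (Population Q): y = (133.8/6.5)(17.76 − 11.0) + 521.5 = 660.7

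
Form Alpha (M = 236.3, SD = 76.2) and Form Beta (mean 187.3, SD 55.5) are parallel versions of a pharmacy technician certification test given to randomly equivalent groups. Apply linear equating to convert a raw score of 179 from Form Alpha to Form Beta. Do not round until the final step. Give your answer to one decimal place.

145.6

Linear equating: y = (SD_Y/SD_X)(x − M_X) + M_Y
y = (55.5/76.2)(179 − 236.3) + 187.3
y = 0.728346 × -57.3 + 187.3 = -41.7343 + 187.3 = 145.6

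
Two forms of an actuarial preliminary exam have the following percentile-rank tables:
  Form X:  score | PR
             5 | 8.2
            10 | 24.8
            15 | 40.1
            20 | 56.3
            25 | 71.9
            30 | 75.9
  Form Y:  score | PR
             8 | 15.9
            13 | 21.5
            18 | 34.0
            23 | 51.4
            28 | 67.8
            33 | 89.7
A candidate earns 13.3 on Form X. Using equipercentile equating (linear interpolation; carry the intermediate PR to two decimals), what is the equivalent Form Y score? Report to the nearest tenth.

PR of 13.3 on Form X: 24.8 + (13.3 − 10)/(15 − 10) × (40.1 − 24.8) = 34.90
On Form Y, PR 34.90 falls between score 18 (PR 34.0) and 23 (PR 51.4).
Interpolate: 18 + (34.90 − 34.0)/(51.4 − 34.0) × (23 − 18) = 18.3

18.3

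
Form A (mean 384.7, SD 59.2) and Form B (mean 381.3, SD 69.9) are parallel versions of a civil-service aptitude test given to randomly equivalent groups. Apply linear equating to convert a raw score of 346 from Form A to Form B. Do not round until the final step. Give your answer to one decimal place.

335.6

Linear equating: y = (SD_Y/SD_X)(x − M_X) + M_Y
y = (69.9/59.2)(346 − 384.7) + 381.3
y = 1.180743 × -38.7 + 381.3 = -45.6948 + 381.3 = 335.6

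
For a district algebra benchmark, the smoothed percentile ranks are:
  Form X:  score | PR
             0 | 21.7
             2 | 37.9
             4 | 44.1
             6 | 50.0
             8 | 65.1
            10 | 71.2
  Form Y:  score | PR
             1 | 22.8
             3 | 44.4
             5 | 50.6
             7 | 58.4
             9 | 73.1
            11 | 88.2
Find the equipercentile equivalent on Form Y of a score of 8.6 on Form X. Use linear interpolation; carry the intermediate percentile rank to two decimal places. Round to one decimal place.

PR of 8.6 on Form X: 65.1 + (8.6 − 8)/(10 − 8) × (71.2 − 65.1) = 66.93
On Form Y, PR 66.93 falls between score 7 (PR 58.4) and 9 (PR 73.1).
Interpolate: 7 + (66.93 − 58.4)/(73.1 − 58.4) × (9 − 7) = 8.2

8.2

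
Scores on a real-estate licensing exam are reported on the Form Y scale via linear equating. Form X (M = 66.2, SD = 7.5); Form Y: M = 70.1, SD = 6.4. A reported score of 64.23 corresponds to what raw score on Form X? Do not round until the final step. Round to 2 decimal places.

59.32

Invert y = (SD_Y/SD_X)(x − M_X) + M_Y:
x = (SD_X/SD_Y)(y − M_Y) + M_X = (7.5/6.4)(64.23 − 70.1) + 66.2
x = 1.171875 × -5.870 + 66.2 = 59.32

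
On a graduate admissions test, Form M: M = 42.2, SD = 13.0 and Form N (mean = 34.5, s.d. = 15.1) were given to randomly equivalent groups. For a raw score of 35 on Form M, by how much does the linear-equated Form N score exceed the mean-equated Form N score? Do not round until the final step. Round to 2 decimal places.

-1.16

Mean-equated: 35 + (34.5 − 42.2) = 27.30
Linear-equated: (15.1/13.0)(35 − 42.2) + 34.5 = 26.137
Difference = 26.137 − 27.30 = -1.16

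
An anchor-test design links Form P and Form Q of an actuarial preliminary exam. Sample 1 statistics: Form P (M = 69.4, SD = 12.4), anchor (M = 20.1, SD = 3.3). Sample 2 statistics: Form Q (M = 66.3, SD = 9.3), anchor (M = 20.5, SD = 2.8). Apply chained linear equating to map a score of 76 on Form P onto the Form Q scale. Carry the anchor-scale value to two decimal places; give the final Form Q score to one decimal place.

70.8

Form P → anchor (Sample 1): v = (3.3/12.4)(76 − 69.4) + 20.1 = 21.86
anchor → Form Q (Sample 2): y = (9.3/2.8)(21.86 − 20.5) + 66.3 = 70.8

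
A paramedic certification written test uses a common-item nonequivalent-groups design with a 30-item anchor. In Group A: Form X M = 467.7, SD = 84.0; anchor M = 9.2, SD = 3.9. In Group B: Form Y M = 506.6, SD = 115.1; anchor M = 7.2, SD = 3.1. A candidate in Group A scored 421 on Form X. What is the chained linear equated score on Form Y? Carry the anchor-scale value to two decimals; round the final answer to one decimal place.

Form X → anchor (Group A): v = (3.9/84.0)(421 − 467.7) + 9.2 = 7.03
anchor → Form Y (Group B): y = (115.1/3.1)(7.03 − 7.2) + 506.6 = 500.3

500.3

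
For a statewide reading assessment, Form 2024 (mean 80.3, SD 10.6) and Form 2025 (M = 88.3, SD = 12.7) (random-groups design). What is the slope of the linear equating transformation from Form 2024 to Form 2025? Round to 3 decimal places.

A = SD_Y / SD_X = 12.7 / 10.6 = 1.198

1.198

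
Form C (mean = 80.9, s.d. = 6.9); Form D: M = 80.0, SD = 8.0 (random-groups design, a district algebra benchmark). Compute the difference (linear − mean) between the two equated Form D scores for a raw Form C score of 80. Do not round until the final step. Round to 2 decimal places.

Mean-equated: 80 + (80.0 − 80.9) = 79.10
Linear-equated: (8.0/6.9)(80 − 80.9) + 80.0 = 78.957
Difference = 78.957 − 79.10 = -0.14

-0.14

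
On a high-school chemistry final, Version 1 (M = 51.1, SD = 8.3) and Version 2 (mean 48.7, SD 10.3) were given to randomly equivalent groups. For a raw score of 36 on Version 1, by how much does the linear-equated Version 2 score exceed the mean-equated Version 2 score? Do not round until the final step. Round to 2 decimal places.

-3.64

Mean-equated: 36 + (48.7 − 51.1) = 33.60
Linear-equated: (10.3/8.3)(36 − 51.1) + 48.7 = 29.961
Difference = 29.961 − 33.60 = -3.64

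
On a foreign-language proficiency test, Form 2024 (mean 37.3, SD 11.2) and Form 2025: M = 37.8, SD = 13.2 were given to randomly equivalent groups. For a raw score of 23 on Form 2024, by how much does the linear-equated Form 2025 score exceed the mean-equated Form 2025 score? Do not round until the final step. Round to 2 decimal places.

-2.55

Mean-equated: 23 + (37.8 − 37.3) = 23.50
Linear-equated: (13.2/11.2)(23 − 37.3) + 37.8 = 20.946
Difference = 20.946 − 23.50 = -2.55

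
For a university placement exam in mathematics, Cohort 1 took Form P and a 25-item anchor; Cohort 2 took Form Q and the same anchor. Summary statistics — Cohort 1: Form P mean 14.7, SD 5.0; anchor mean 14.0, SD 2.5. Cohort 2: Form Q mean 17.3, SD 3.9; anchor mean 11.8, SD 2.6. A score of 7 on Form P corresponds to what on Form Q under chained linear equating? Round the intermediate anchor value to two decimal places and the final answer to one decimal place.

14.8

Form P → anchor (Cohort 1): v = (2.5/5.0)(7 − 14.7) + 14.0 = 10.15
anchor → Form Q (Cohort 2): y = (3.9/2.6)(10.15 − 11.8) + 17.3 = 14.8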